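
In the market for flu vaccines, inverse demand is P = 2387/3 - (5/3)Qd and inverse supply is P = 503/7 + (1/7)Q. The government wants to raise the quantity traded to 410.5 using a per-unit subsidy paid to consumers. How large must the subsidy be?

At Q = 410.5, from the demand curve buyers pay Pb = 2387/3 − (5/3)·410.5 = 111.5; from the supply curve sellers need Ps = 503/7 + (1/7)·410.5 = 130.5.
The subsidy must fill the gap: s = Ps − Pb = 130.5 − 111.5 = 19.

Required subsidy s = 19 per unit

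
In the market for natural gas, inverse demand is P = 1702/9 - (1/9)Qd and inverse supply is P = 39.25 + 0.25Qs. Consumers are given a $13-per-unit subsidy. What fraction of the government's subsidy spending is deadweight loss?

Pre-subsidy: 1702/9 - (1/9)Q = 39.25 + 0.25Q gives Q* = 415 and P* = 143.
With the rebate, buyers effectively pay Pb = Ps − 13, where Ps is the price sellers receive.
On the curves, Pb = 1702/9 - (1/9)Q and Ps = 39.25 + 0.25Q; the wedge Ps − Pb = 13 gives 39.25 + 0.25Q − (1702/9 - (1/9)Q) = 13, so Q' = 451.
Then Pb = 1702/9 − (1/9)·451 = 139 and Ps = 39.25 + 0.25·451 = 152.
ΔCS = ½(415 + 451)(143 − 139) = 1732; ΔPS = ½(415 + 451)(152 − 143) = 3897.
Government spending = 13 × 451 = 5863.
DWL = ½ × 13 × (451 − 415) = 234; fraction = 234 / 5863 = 18/451.

DWL / government spending = 18/451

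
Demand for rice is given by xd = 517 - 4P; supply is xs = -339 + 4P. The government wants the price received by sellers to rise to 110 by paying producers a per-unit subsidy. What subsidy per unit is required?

Required subsidy s = 6 per unit

At a seller price of 110, quantity supplied is -339 + 4·110 = 101.
Buyers absorb 101 only when they pay Pb with 517 − 4·Pb = 101, i.e. Pb = 104.
s = Ps − Pb = 110 − 104 = 6.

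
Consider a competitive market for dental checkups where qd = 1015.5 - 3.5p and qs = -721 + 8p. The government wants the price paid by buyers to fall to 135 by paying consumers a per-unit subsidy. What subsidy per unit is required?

At a buyer price of 135, quantity demanded is 1015.5 − 3.5·135 = 543.
Sellers supply 543 only when they receive ps with -721 + 8·ps = 543, i.e. ps = 158.
s = ps − pb = 158 − 135 = 23.

Required subsidy s = 23 per unit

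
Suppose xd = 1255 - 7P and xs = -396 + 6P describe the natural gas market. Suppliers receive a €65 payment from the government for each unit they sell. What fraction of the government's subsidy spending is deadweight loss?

DWL / government spending = 35/192

Pre-subsidy: 1255 - 7P = -396 + 6P gives P* = 127, x* = 366.
With the subsidy, sellers receive Ps = Pb + 65 for each unit, where Pb is the price buyers pay.
Supply in terms of Pb becomes xs = -396 + 6(Pb + 65) = -6 + 6Pb. Setting this equal to demand: 1255 - 7Pb = -6 + 6Pb, so Pb = 97.
Sellers receive Ps = 97 + 65 = 162; x' = 1255 − 7·97 = 576.
ΔCS = ½(366 + 576)(127 − 97) = 14130; ΔPS = ½(366 + 576)(162 − 127) = 16485.
Government spending = 65 × 576 = 37440.
DWL = ½ × 65 × (576 − 366) = 6825; fraction = 6825 / 37440 = 35/192.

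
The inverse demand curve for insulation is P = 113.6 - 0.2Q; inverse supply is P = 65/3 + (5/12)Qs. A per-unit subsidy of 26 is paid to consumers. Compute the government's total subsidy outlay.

Pre-subsidy: 113.6 - 0.2Q = 65/3 + (5/12)Q gives Q* = 5516/37 and P* = 3100/37.
With the rebate, buyers effectively pay Pb = Ps − 26, where Ps is the price sellers receive.
On the curves, Pb = 113.6 - 0.2Q and Ps = 65/3 + (5/12)Q; the wedge Ps − Pb = 26 gives 65/3 + (5/12)Q − (113.6 - 0.2Q) = 26, so Q' = 7076/37.
Then Pb = 113.6 − 0.2·(7076/37) = 2788/37 and Ps = 65/3 + (5/12)·(7076/37) = 3750/37.
Government outlay = subsidy × quantity = 26 × 7076/37 = 183976/37.

Government cost = 183976/37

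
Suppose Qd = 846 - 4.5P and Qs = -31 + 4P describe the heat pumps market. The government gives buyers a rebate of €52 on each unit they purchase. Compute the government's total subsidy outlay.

Pre-subsidy: 846 - 4.5P = -31 + 4P gives P* = 1754/17, Q* = 6489/17.
With the rebate, buyers effectively pay Pb = Ps − 52, where Ps is the price sellers receive.
Demand in terms of Ps becomes Qd = 846 − 4.5(Ps − 52) = 1080 - 4.5Ps. Setting this equal to supply: 1080 - 4.5Ps = -31 + 4Ps, so Ps = 2222/17.
Buyers pay Pb = 2222/17 − 52 = 1338/17; Q' = -31 + 4·(2222/17) = 8361/17.
Government outlay = subsidy × quantity = 52 × 8361/17 = 434772/17.

Government cost = 434772/17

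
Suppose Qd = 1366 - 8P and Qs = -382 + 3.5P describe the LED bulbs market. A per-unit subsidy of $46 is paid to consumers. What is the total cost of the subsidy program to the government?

Government cost = $12052

Pre-subsidy: 1366 - 8P = -382 + 3.5P gives P* = 152, Q* = 150.
With the rebate, buyers effectively pay Pb = Ps − 46, where Ps is the price sellers receive.
Demand in terms of Ps becomes Qd = 1366 − 8(Ps − 46) = 1734 - 8Ps. Setting this equal to supply: 1734 - 8Ps = -382 + 3.5Ps, so Ps = 184.
Buyers pay Pb = 184 − 46 = 138; Q' = -382 + 3.5·184 = 262.
Government outlay = subsidy × quantity = 46 × 262 = 12052.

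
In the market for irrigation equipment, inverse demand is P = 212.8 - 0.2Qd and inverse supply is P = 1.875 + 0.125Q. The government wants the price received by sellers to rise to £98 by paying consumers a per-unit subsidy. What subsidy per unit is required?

Required subsidy s = £39 per unit

At a seller price of 98, quantity supplied is -15 + 8·98 = 769.
Buyers absorb 769 only when they pay Pb = 212.8 − 0.2·769 = 59.
s = Ps − Pb = 98 − 59 = 39.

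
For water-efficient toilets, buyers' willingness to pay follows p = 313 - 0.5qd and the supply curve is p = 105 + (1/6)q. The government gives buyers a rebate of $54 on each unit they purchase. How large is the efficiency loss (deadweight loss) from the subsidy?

Pre-subsidy: 313 - 0.5q = 105 + (1/6)q gives q* = 312 and p* = 157.
With the rebate, buyers effectively pay pb = ps − 54, where ps is the price sellers receive.
On the curves, pb = 313 - 0.5q and ps = 105 + (1/6)q; the wedge ps − pb = 54 gives 105 + (1/6)q − (313 - 0.5q) = 54, so q' = 393.
Then pb = 313 − 0.5·393 = 116.5 and ps = 105 + (1/6)·393 = 170.5.
The subsidy expands output by 393 − 312 = 81 past the efficient level; on those units the gap between marginal cost and willingness to pay runs from 0 up to 54.
DWL = ½ × 54 × 81 = 2187.

Deadweight loss = $2187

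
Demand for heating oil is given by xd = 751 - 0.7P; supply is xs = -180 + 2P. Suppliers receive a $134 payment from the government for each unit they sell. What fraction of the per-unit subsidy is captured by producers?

Pre-subsidy: 751 - 0.7P = -180 + 2P gives P* = 9310/27, x* = 13760/27.
With the subsidy, sellers receive Ps = Pb + 134 for each unit, where Pb is the price buyers pay.
Supply in terms of Pb becomes xs = -180 + 2(Pb + 134) = 88 + 2Pb. Setting this equal to demand: 751 - 0.7Pb = 88 + 2Pb, so Pb = 2210/9.
Sellers receive Ps = 2210/9 + 134 = 3416/9; x' = 751 − 0.7·(2210/9) = 5212/9.
Buyers' price falls by P* − Pb = 9310/27 − 2210/9 = 2680/27; sellers' price rises by Ps − P* = 3416/9 − 9310/27 = 938/27.
So producers capture (938/27)/134 = 7/27 of each unit of subsidy.

Producer share = 7/27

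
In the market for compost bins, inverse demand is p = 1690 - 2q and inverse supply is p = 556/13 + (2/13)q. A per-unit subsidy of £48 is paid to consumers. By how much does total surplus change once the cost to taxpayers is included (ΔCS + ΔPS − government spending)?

Net change in total surplus = -3744/7

Pre-subsidy: 1690 - 2q = 556/13 + (2/13)q gives q* = 10707/14 and p* = 1123/7.
With the rebate, buyers effectively pay pb = ps − 48, where ps is the price sellers receive.
On the curves, pb = 1690 - 2q and ps = 556/13 + (2/13)q; the wedge ps − pb = 48 gives 556/13 + (2/13)q − (1690 - 2q) = 48, so q' = 11019/14.
Then pb = 1690 − 2·(11019/14) = 811/7 and ps = 556/13 + (2/13)·(11019/14) = 1147/7.
ΔCS = ½(10707/14 + 11019/14)(1123/7 − 811/7) = 1694628/49; ΔPS = ½(10707/14 + 11019/14)(1147/7 − 1123/7) = 130356/49.
Government spending = 48 × 11019/14 = 264456/7.
Net change = 1694628/49 + 130356/49 − 264456/7 = -3744/7. The loss equals the DWL triangle ½·48·156/7.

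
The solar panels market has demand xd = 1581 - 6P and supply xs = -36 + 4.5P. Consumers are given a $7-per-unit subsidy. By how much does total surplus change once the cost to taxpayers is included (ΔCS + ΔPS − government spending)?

Pre-subsidy: 1581 - 6P = -36 + 4.5P gives P* = 154, x* = 657.
With the rebate, buyers effectively pay Pb = Ps − 7, where Ps is the price sellers receive.
Demand in terms of Ps becomes xd = 1581 − 6(Ps − 7) = 1623 - 6Ps. Setting this equal to supply: 1623 - 6Ps = -36 + 4.5Ps, so Ps = 158.
Buyers pay Pb = 158 − 7 = 151; x' = -36 + 4.5·158 = 675.
ΔCS = ½(657 + 675)(154 − 151) = 1998; ΔPS = ½(657 + 675)(158 − 154) = 2664.
Government spending = 7 × 675 = 4725.
Net change = 1998 + 2664 − 4725 = -63. The loss equals the DWL triangle ½·7·18.

Net change in total surplus = -$63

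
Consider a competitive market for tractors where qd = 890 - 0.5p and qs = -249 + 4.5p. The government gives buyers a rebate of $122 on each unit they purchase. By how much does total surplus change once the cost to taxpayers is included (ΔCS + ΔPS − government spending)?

Pre-subsidy: 890 - 0.5p = -249 + 4.5p gives p* = 227.8, q* = 776.1.
With the rebate, buyers effectively pay pb = ps − 122, where ps is the price sellers receive.
Demand in terms of ps becomes qd = 890 − 0.5(ps − 122) = 951 - 0.5ps. Setting this equal to supply: 951 - 0.5ps = -249 + 4.5ps, so ps = 240.
Buyers pay pb = 240 − 122 = 118; q' = -249 + 4.5·240 = 831.
ΔCS = ½(776.1 + 831)(227.8 − 118) = 88229.79; ΔPS = ½(776.1 + 831)(240 − 227.8) = 9803.31.
Government spending = 122 × 831 = 101382.
Net change = 88229.79 + 9803.31 − 101382 = -3348.9. The loss equals the DWL triangle ½·122·54.9.

Net change in total surplus = -$3348.9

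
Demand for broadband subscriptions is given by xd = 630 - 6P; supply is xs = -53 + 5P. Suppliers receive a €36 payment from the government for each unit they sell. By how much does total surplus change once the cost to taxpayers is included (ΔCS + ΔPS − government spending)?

Net change in total surplus = -19440/11

Pre-subsidy: 630 - 6P = -53 + 5P gives P* = 683/11, x* = 2832/11.
With the subsidy, sellers receive Ps = Pb + 36 for each unit, where Pb is the price buyers pay.
Supply in terms of Pb becomes xs = -53 + 5(Pb + 36) = 127 + 5Pb. Setting this equal to demand: 630 - 6Pb = 127 + 5Pb, so Pb = 503/11.
Sellers receive Ps = 503/11 + 36 = 899/11; x' = 630 − 6·(503/11) = 3912/11.
ΔCS = ½(2832/11 + 3912/11)(683/11 − 503/11) = 606960/121; ΔPS = ½(2832/11 + 3912/11)(899/11 − 683/11) = 728352/121.
Government spending = 36 × 3912/11 = 140832/11.
Net change = 606960/121 + 728352/121 − 140832/11 = -19440/11. The loss equals the DWL triangle ½·36·1080/11.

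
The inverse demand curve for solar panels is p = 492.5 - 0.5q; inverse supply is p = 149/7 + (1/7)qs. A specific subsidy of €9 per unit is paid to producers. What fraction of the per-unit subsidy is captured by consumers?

Pre-subsidy: 492.5 - 0.5q = 149/7 + (1/7)q gives q* = 733 and p* = 126.
With the subsidy, sellers receive ps = pb + 9 for each unit, where pb is the price buyers pay.
On the curves, pb = 492.5 - 0.5q and ps = 149/7 + (1/7)q; the wedge ps − pb = 9 gives 149/7 + (1/7)q − (492.5 - 0.5q) = 9, so q' = 747.
Then pb = 492.5 − 0.5·747 = 119 and ps = 149/7 + (1/7)·747 = 128.
Buyers' price falls by p* − pb = 126 − 119 = 7; sellers' price rises by ps − p* = 128 − 126 = 2.
So consumers capture 7/9 = 7/9 of each unit of subsidy.

Consumer share = 7/9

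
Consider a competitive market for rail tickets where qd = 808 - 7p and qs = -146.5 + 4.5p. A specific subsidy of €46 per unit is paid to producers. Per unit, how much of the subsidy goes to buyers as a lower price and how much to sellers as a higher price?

Pre-subsidy: 808 - 7p = -146.5 + 4.5p gives p* = 83, q* = 227.
With the subsidy, sellers receive ps = pb + 46 for each unit, where pb is the price buyers pay.
Supply in terms of pb becomes qs = -146.5 + 4.5(pb + 46) = 60.5 + 4.5pb. Setting this equal to demand: 808 - 7pb = 60.5 + 4.5pb, so pb = 65.
Sellers receive ps = 65 + 46 = 111; q' = 808 − 7·65 = 353.
Buyers' price falls by p* − pb = 83 − 65 = 18; sellers' price rises by ps − p* = 111 − 83 = 28.

Buyers gain €18 per unit; sellers gain €28 per unit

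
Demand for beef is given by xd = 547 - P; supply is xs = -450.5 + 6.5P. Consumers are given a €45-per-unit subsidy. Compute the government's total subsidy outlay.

Government cost = €20385

Pre-subsidy: 547 - P = -450.5 + 6.5P gives P* = 133, x* = 414.
With the rebate, buyers effectively pay Pb = Ps − 45, where Ps is the price sellers receive.
Demand in terms of Ps becomes xd = 547 − 1(Ps − 45) = 592 - Ps. Setting this equal to supply: 592 - Ps = -450.5 + 6.5Ps, so Ps = 139.
Buyers pay Pb = 139 − 45 = 94; x' = -450.5 + 6.5·139 = 453.
Government outlay = subsidy × quantity = 45 × 453 = 20385.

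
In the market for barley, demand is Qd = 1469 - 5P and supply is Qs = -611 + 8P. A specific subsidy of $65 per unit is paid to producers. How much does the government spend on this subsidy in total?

Pre-subsidy: 1469 - 5P = -611 + 8P gives P* = 160, Q* = 669.
With the subsidy, sellers receive Ps = Pb + 65 for each unit, where Pb is the price buyers pay.
Supply in terms of Pb becomes Qs = -611 + 8(Pb + 65) = -91 + 8Pb. Setting this equal to demand: 1469 - 5Pb = -91 + 8Pb, so Pb = 120.
Sellers receive Ps = 120 + 65 = 185; Q' = 1469 − 5·120 = 869.
Government outlay = subsidy × quantity = 65 × 869 = 56485.

Government cost = $56485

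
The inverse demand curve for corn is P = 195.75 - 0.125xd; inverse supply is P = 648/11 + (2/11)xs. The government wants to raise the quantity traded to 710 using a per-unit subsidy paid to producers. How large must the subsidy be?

At x = 710, from the demand curve buyers pay Pb = 195.75 − 0.125·710 = 107; from the supply curve sellers need Ps = 648/11 + (2/11)·710 = 188.
The subsidy must fill the gap: s = Ps − Pb = 188 − 107 = 81.

Required subsidy s = 81 per unit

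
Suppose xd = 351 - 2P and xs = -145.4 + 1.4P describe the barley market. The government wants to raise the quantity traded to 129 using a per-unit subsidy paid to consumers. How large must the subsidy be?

Required subsidy s = 85 per unit

At x = 129, invert demand for the buyer price: Pb = (351 − 129)/2 = 111; invert supply for the seller price: Ps = (129 − (-145.4))/1.4 = 196.
The subsidy must fill the gap: s = Ps − Pb = 196 − 111 = 85.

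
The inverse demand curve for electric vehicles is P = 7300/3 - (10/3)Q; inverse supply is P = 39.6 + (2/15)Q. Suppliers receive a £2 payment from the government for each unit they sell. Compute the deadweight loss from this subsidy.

Deadweight loss = 15/26

Pre-subsidy: 7300/3 - (10/3)Q = 39.6 + (2/15)Q gives Q* = 690.5 and P* = 395/3.
With the subsidy, sellers receive Ps = Pb + 2 for each unit, where Pb is the price buyers pay.
On the curves, Pb = 7300/3 - (10/3)Q and Ps = 39.6 + (2/15)Q; the wedge Ps − Pb = 2 gives 39.6 + (2/15)Q − (7300/3 - (10/3)Q) = 2, so Q' = 8984/13.
Then Pb = 7300/3 − (10/3)·(8984/13) = 5060/39 and Ps = 39.6 + (2/15)·(8984/13) = 5138/39.
The subsidy expands output by 8984/13 − 690.5 = 15/26 past the efficient level; on those units the gap between marginal cost and willingness to pay runs from 0 up to 2.
DWL = ½ × 2 × 15/26 = 15/26.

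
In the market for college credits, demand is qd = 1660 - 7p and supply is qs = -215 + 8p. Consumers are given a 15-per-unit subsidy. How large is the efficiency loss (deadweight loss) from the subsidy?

Pre-subsidy: 1660 - 7p = -215 + 8p gives p* = 125, q* = 785.
With the rebate, buyers effectively pay pb = ps − 15, where ps is the price sellers receive.
Demand in terms of ps becomes qd = 1660 − 7(ps − 15) = 1765 - 7ps. Setting this equal to supply: 1765 - 7ps = -215 + 8ps, so ps = 132.
Buyers pay pb = 132 − 15 = 117; q' = -215 + 8·132 = 841.
The subsidy expands output by 841 − 785 = 56 past the efficient level; on those units the gap between marginal cost and willingness to pay runs from 0 up to 15.
DWL = ½ × 15 × 56 = 420.

Deadweight loss = 420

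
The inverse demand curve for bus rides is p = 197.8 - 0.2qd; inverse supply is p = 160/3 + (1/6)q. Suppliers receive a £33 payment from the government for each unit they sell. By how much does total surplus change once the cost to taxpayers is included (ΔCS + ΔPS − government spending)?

Pre-subsidy: 197.8 - 0.2q = 160/3 + (1/6)q gives q* = 394 and p* = 119.
With the subsidy, sellers receive ps = pb + 33 for each unit, where pb is the price buyers pay.
On the curves, pb = 197.8 - 0.2q and ps = 160/3 + (1/6)q; the wedge ps − pb = 33 gives 160/3 + (1/6)q − (197.8 - 0.2q) = 33, so q' = 484.
Then pb = 197.8 − 0.2·484 = 101 and ps = 160/3 + (1/6)·484 = 134.
ΔCS = ½(394 + 484)(119 − 101) = 7902; ΔPS = ½(394 + 484)(134 − 119) = 6585.
Government spending = 33 × 484 = 15972.
Net change = 7902 + 6585 − 15972 = -1485. The loss equals the DWL triangle ½·33·90.

Net change in total surplus = -£1485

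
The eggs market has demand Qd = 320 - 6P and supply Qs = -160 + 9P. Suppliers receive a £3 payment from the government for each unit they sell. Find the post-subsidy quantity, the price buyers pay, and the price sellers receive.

Pre-subsidy: 320 - 6P = -160 + 9P gives P* = 32, Q* = 128.
With the subsidy, sellers receive Ps = Pb + 3 for each unit, where Pb is the price buyers pay.
Supply in terms of Pb becomes Qs = -160 + 9(Pb + 3) = -133 + 9Pb. Setting this equal to demand: 320 - 6Pb = -133 + 9Pb, so Pb = 30.2.
Sellers receive Ps = 30.2 + 3 = 33.2; Q' = 320 − 6·30.2 = 138.8.

Q' = 138.8; buyers pay £30.2; sellers receive £33.2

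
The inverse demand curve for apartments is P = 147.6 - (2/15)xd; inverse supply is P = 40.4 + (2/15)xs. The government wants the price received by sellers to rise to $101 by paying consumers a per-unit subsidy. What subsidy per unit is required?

Required subsidy s = $14 per unit

At a seller price of 101, quantity supplied is -303 + 7.5·101 = 454.5.
Buyers absorb 454.5 only when they pay Pb = 147.6 − (2/15)·454.5 = 87.
s = Ps − Pb = 101 − 87 = 14.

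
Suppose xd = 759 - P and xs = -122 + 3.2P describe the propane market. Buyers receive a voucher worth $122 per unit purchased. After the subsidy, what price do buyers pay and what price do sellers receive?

Pre-subsidy: 759 - P = -122 + 3.2P gives P* = 4405/21, x* = 11534/21.
With the rebate, buyers effectively pay Pb = Ps − 122, where Ps is the price sellers receive.
Demand in terms of Ps becomes xd = 759 − 1(Ps − 122) = 881 - Ps. Setting this equal to supply: 881 - Ps = -122 + 3.2Ps, so Ps = 5015/21.
Buyers pay Pb = 5015/21 − 122 = 2453/21; x' = -122 + 3.2·(5015/21) = 13486/21.

Buyers pay 2453/21; sellers receive 5015/21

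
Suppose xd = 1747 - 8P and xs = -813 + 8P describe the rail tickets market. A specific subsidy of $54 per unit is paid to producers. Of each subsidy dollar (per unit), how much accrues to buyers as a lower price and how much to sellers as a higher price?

Pre-subsidy: 1747 - 8P = -813 + 8P gives P* = 160, x* = 467.
With the subsidy, sellers receive Ps = Pb + 54 for each unit, where Pb is the price buyers pay.
Supply in terms of Pb becomes xs = -813 + 8(Pb + 54) = -381 + 8Pb. Setting this equal to demand: 1747 - 8Pb = -381 + 8Pb, so Pb = 133.
Sellers receive Ps = 133 + 54 = 187; x' = 1747 − 8·133 = 683.
Buyers' price falls by P* − Pb = 160 − 133 = 27; sellers' price rises by Ps − P* = 187 − 160 = 27.

Buyers gain $27 per unit; sellers gain $27 per unit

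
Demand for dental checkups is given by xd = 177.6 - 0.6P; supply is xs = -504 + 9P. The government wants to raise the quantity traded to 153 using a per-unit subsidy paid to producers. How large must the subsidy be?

Required subsidy s = 32 per unit

At x = 153, invert demand for the buyer price: Pb = (177.6 − 153)/0.6 = 41; invert supply for the seller price: Ps = (153 − (-504))/9 = 73.
The subsidy must fill the gap: s = Ps − Pb = 73 − 41 = 32.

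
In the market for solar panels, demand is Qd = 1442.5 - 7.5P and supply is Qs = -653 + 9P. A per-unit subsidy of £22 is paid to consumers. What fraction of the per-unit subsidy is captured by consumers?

Pre-subsidy: 1442.5 - 7.5P = -653 + 9P gives P* = 127, Q* = 490.
With the rebate, buyers effectively pay Pb = Ps − 22, where Ps is the price sellers receive.
Demand in terms of Ps becomes Qd = 1442.5 − 7.5(Ps − 22) = 1607.5 - 7.5Ps. Setting this equal to supply: 1607.5 - 7.5Ps = -653 + 9Ps, so Ps = 137.
Buyers pay Pb = 137 − 22 = 115; Q' = -653 + 9·137 = 580.
Buyers' price falls by P* − Pb = 127 − 115 = 12; sellers' price rises by Ps − P* = 137 − 127 = 10.
So consumers capture 12/22 = 6/11 of each unit of subsidy.

Consumer share = 6/11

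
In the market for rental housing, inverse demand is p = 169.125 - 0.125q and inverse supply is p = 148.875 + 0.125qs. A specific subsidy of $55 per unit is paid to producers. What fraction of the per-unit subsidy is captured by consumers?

Pre-subsidy: 169.125 - 0.125q = 148.875 + 0.125q gives q* = 81 and p* = 159.
With the subsidy, sellers receive ps = pb + 55 for each unit, where pb is the price buyers pay.
On the curves, pb = 169.125 - 0.125q and ps = 148.875 + 0.125q; the wedge ps − pb = 55 gives 148.875 + 0.125q − (169.125 - 0.125q) = 55, so q' = 301.
Then pb = 169.125 − 0.125·301 = 131.5 and ps = 148.875 + 0.125·301 = 186.5.
Buyers' price falls by p* − pb = 159 − 131.5 = 27.5; sellers' price rises by ps − p* = 186.5 − 159 = 27.5.
So consumers capture 27.5/55 = 0.5 of each unit of subsidy.

Consumer share = 0.5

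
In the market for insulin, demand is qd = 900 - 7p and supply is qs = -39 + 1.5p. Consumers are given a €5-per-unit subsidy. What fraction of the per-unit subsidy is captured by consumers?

Pre-subsidy: 900 - 7p = -39 + 1.5p gives p* = 1878/17, q* = 2154/17.
With the rebate, buyers effectively pay pb = ps − 5, where ps is the price sellers receive.
Demand in terms of ps becomes qd = 900 − 7(ps − 5) = 935 - 7ps. Setting this equal to supply: 935 - 7ps = -39 + 1.5ps, so ps = 1948/17.
Buyers pay pb = 1948/17 − 5 = 1863/17; q' = -39 + 1.5·(1948/17) = 2259/17.
Buyers' price falls by p* − pb = 1878/17 − 1863/17 = 15/17; sellers' price rises by ps − p* = 1948/17 − 1878/17 = 70/17.
So consumers capture (15/17)/5 = 3/17 of each unit of subsidy.

Consumer share = 3/17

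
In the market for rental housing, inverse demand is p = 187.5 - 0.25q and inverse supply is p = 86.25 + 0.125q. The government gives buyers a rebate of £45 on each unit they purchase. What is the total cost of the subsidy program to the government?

Government cost = £17550

Pre-subsidy: 187.5 - 0.25q = 86.25 + 0.125q gives q* = 270 and p* = 120.
With the rebate, buyers effectively pay pb = ps − 45, where ps is the price sellers receive.
On the curves, pb = 187.5 - 0.25q and ps = 86.25 + 0.125q; the wedge ps − pb = 45 gives 86.25 + 0.125q − (187.5 - 0.25q) = 45, so q' = 390.
Then pb = 187.5 − 0.25·390 = 90 and ps = 86.25 + 0.125·390 = 135.
Government outlay = subsidy × quantity = 45 × 390 = 17550.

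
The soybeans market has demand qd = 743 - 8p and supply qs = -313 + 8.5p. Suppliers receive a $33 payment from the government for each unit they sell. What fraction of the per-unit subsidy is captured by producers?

Pre-subsidy: 743 - 8p = -313 + 8.5p gives p* = 64, q* = 231.
With the subsidy, sellers receive ps = pb + 33 for each unit, where pb is the price buyers pay.
Supply in terms of pb becomes qs = -313 + 8.5(pb + 33) = -32.5 + 8.5pb. Setting this equal to demand: 743 - 8pb = -32.5 + 8.5pb, so pb = 47.
Sellers receive ps = 47 + 33 = 80; q' = 743 − 8·47 = 367.
Buyers' price falls by p* − pb = 64 − 47 = 17; sellers' price rises by ps − p* = 80 − 64 = 16.
So producers capture 16/33 = 16/33 of each unit of subsidy.

Producer share = 16/33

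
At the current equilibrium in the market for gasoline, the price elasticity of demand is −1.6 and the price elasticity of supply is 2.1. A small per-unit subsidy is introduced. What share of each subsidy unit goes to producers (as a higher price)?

Producer share = 16/37

For a small subsidy around the equilibrium, the benefit split depends on the relative slopes, which at a point are proportional to the elasticities.
Buyer share = εs/(εs + |εd|) = 2.1/(2.1 + 1.6) = 21/37; seller share = |εd|/(εs + |εd|) = 16/37.
So producers capture 16/37 of the subsidy.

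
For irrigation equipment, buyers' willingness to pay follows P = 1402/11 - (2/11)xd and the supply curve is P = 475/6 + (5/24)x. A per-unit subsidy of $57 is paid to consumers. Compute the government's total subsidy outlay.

Government cost = 1584372/103

Pre-subsidy: 1402/11 - (2/11)x = 475/6 + (5/24)x gives x* = 12748/103 and P* = 10810/103.
With the rebate, buyers effectively pay Pb = Ps − 57, where Ps is the price sellers receive.
On the curves, Pb = 1402/11 - (2/11)x and Ps = 475/6 + (5/24)x; the wedge Ps − Pb = 57 gives 475/6 + (5/24)x − (1402/11 - (2/11)x) = 57, so x' = 27796/103.
Then Pb = 1402/11 − (2/11)·(27796/103) = 8074/103 and Ps = 475/6 + (5/24)·(27796/103) = 13945/103.
Government outlay = subsidy × quantity = 57 × 27796/103 = 1584372/103.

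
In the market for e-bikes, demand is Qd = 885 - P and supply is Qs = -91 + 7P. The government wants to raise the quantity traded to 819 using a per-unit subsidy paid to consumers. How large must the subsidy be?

Required subsidy s = 64 per unit

At Q = 819, invert demand for the buyer price: Pb = (885 − 819)/1 = 66; invert supply for the seller price: Ps = (819 − (-91))/7 = 130.
The subsidy must fill the gap: s = Ps − Pb = 130 − 66 = 64.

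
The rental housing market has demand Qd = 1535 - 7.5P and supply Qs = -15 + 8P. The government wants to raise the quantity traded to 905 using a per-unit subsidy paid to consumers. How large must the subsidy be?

At Q = 905, invert demand for the buyer price: Pb = (1535 − 905)/7.5 = 84; invert supply for the seller price: Ps = (905 − (-15))/8 = 115.
The subsidy must fill the gap: s = Ps − Pb = 115 − 84 = 31.

Required subsidy s = 31 per unit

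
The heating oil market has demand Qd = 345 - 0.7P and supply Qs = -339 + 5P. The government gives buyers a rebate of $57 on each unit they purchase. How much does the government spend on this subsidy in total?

Government cost = $16872

Pre-subsidy: 345 - 0.7P = -339 + 5P gives P* = 120, Q* = 261.
With the rebate, buyers effectively pay Pb = Ps − 57, where Ps is the price sellers receive.
Demand in terms of Ps becomes Qd = 345 − 0.7(Ps − 57) = 384.9 - 0.7Ps. Setting this equal to supply: 384.9 - 0.7Ps = -339 + 5Ps, so Ps = 127.
Buyers pay Pb = 127 − 57 = 70; Q' = -339 + 5·127 = 296.
Government outlay = subsidy × quantity = 57 × 296 = 16872.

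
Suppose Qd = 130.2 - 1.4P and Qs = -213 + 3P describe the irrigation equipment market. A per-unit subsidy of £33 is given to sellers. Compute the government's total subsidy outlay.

Government cost = £1732.5

Pre-subsidy: 130.2 - 1.4P = -213 + 3P gives P* = 78, Q* = 21.
With the subsidy, sellers receive Ps = Pb + 33 for each unit, where Pb is the price buyers pay.
Supply in terms of Pb becomes Qs = -213 + 3(Pb + 33) = -114 + 3Pb. Setting this equal to demand: 130.2 - 1.4Pb = -114 + 3Pb, so Pb = 55.5.
Sellers receive Ps = 55.5 + 33 = 88.5; Q' = 130.2 − 1.4·55.5 = 52.5.
Government outlay = subsidy × quantity = 33 × 52.5 = 1732.5.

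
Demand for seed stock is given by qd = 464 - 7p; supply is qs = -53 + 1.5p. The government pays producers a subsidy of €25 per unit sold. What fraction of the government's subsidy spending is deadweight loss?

DWL / government spending = 21/94

Pre-subsidy: 464 - 7p = -53 + 1.5p gives p* = 1034/17, q* = 650/17.
With the subsidy, sellers receive ps = pb + 25 for each unit, where pb is the price buyers pay.
Supply in terms of pb becomes qs = -53 + 1.5(pb + 25) = -15.5 + 1.5pb. Setting this equal to demand: 464 - 7pb = -15.5 + 1.5pb, so pb = 959/17.
Sellers receive ps = 959/17 + 25 = 1384/17; q' = 464 − 7·(959/17) = 1175/17.
ΔCS = ½(650/17 + 1175/17)(1034/17 − 959/17) = 136875/578; ΔPS = ½(650/17 + 1175/17)(1384/17 − 1034/17) = 319375/289.
Government spending = 25 × 1175/17 = 29375/17.
DWL = ½ × 25 × (1175/17 − 650/17) = 13125/34; fraction = (13125/34) / (29375/17) = 21/94.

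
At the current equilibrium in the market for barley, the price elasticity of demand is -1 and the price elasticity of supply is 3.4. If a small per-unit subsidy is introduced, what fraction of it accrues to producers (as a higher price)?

Producer share = 5/22

For a small subsidy around the equilibrium, the benefit split depends on the relative slopes, which at a point are proportional to the elasticities.
Buyer share = εs/(εs + |εd|) = 3.4/(3.4 + 1) = 17/22; seller share = |εd|/(εs + |εd|) = 5/22.
So producers capture 5/22 of the subsidy.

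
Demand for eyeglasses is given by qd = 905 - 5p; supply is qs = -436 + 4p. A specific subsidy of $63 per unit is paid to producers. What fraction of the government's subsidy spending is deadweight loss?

Pre-subsidy: 905 - 5p = -436 + 4p gives p* = 149, q* = 160.
With the subsidy, sellers receive ps = pb + 63 for each unit, where pb is the price buyers pay.
Supply in terms of pb becomes qs = -436 + 4(pb + 63) = -184 + 4pb. Setting this equal to demand: 905 - 5pb = -184 + 4pb, so pb = 121.
Sellers receive ps = 121 + 63 = 184; q' = 905 − 5·121 = 300.
ΔCS = ½(160 + 300)(149 − 121) = 6440; ΔPS = ½(160 + 300)(184 − 149) = 8050.
Government spending = 63 × 300 = 18900.
DWL = ½ × 63 × (300 − 160) = 4410; fraction = 4410 / 18900 = 7/30.

DWL / government spending = 7/30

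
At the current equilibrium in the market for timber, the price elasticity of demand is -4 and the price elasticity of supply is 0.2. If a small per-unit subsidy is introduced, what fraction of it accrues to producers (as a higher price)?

Producer share = 20/21

For a small subsidy around the equilibrium, the benefit split depends on the relative slopes, which at a point are proportional to the elasticities.
Buyer share = εs/(εs + |εd|) = 0.2/(0.2 + 4) = 1/21; seller share = |εd|/(εs + |εd|) = 20/21.
So producers capture 20/21 of the subsidy.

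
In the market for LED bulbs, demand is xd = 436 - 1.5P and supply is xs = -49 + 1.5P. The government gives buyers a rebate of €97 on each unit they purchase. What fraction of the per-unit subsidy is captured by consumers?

Consumer share = 0.5

Pre-subsidy: 436 - 1.5P = -49 + 1.5P gives P* = 485/3, x* = 193.5.
With the rebate, buyers effectively pay Pb = Ps − 97, where Ps is the price sellers receive.
Demand in terms of Ps becomes xd = 436 − 1.5(Ps − 97) = 581.5 - 1.5Ps. Setting this equal to supply: 581.5 - 1.5Ps = -49 + 1.5Ps, so Ps = 1261/6.
Buyers pay Pb = 1261/6 − 97 = 679/6; x' = -49 + 1.5·(1261/6) = 266.25.
Buyers' price falls by P* − Pb = 485/3 − 679/6 = 48.5; sellers' price rises by Ps − P* = 1261/6 − 485/3 = 48.5.
So consumers capture 48.5/97 = 0.5 of each unit of subsidy.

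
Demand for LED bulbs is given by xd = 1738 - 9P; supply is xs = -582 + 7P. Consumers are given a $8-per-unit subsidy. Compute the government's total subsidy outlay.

Pre-subsidy: 1738 - 9P = -582 + 7P gives P* = 145, x* = 433.
With the rebate, buyers effectively pay Pb = Ps − 8, where Ps is the price sellers receive.
Demand in terms of Ps becomes xd = 1738 − 9(Ps − 8) = 1810 - 9Ps. Setting this equal to supply: 1810 - 9Ps = -582 + 7Ps, so Ps = 149.5.
Buyers pay Pb = 149.5 − 8 = 141.5; x' = -582 + 7·149.5 = 464.5.
Government outlay = subsidy × quantity = 8 × 464.5 = 3716.

Government cost = $3716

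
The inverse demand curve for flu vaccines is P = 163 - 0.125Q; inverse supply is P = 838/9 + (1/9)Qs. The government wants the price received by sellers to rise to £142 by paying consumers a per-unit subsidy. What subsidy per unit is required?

Required subsidy s = £34 per unit

At a seller price of 142, quantity supplied is -838 + 9·142 = 440.
Buyers absorb 440 only when they pay Pb = 163 − 0.125·440 = 108.
s = Ps − Pb = 142 − 108 = 34.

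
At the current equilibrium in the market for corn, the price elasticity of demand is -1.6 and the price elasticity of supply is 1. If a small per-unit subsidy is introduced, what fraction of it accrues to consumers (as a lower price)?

Consumer share = 5/13

For a small subsidy around the equilibrium, the benefit split depends on the relative slopes, which at a point are proportional to the elasticities.
Buyer share = εs/(εs + |εd|) = 1/(1 + 1.6) = 5/13; seller share = |εd|/(εs + |εd|) = 8/13.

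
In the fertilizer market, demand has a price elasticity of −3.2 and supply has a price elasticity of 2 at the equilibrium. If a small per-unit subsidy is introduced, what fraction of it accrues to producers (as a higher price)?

For a small subsidy around the equilibrium, the benefit split depends on the relative slopes, which at a point are proportional to the elasticities.
Buyer share = εs/(εs + |εd|) = 2/(2 + 3.2) = 5/13; seller share = |εd|/(εs + |εd|) = 8/13.
So producers capture 8/13 of the subsidy.

Producer share = 8/13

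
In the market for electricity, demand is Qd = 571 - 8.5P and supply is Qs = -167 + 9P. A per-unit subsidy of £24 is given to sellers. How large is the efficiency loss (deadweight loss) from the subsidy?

Pre-subsidy: 571 - 8.5P = -167 + 9P gives P* = 1476/35, Q* = 7439/35.
With the subsidy, sellers receive Ps = Pb + 24 for each unit, where Pb is the price buyers pay.
Supply in terms of Pb becomes Qs = -167 + 9(Pb + 24) = 49 + 9Pb. Setting this equal to demand: 571 - 8.5Pb = 49 + 9Pb, so Pb = 1044/35.
Sellers receive Ps = 1044/35 + 24 = 1884/35; Q' = 571 − 8.5·(1044/35) = 11111/35.
The subsidy expands output by 11111/35 − 7439/35 = 3672/35 past the efficient level; on those units the gap between marginal cost and willingness to pay runs from 0 up to 24.
DWL = ½ × 24 × 3672/35 = 44064/35.

Deadweight loss = 44064/35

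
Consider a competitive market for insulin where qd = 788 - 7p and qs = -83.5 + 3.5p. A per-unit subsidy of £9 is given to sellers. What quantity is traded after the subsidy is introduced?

Pre-subsidy: 788 - 7p = -83.5 + 3.5p gives p* = 83, q* = 207.
With the subsidy, sellers receive ps = pb + 9 for each unit, where pb is the price buyers pay.
Supply in terms of pb becomes qs = -83.5 + 3.5(pb + 9) = -52 + 3.5pb. Setting this equal to demand: 788 - 7pb = -52 + 3.5pb, so pb = 80.
Sellers receive ps = 80 + 9 = 89; q' = 788 − 7·80 = 228.

q' = 228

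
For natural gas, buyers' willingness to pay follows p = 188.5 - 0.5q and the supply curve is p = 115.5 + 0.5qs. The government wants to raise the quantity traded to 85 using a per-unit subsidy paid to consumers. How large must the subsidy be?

Required subsidy s = 12 per unit

At q = 85, from the demand curve buyers pay pb = 188.5 − 0.5·85 = 146; from the supply curve sellers need ps = 115.5 + 0.5·85 = 158.
The subsidy must fill the gap: s = ps − pb = 158 − 146 = 12.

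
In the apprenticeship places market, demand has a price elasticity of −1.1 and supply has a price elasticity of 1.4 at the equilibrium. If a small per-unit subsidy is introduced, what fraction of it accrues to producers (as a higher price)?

Producer share = 0.44

For a small subsidy around the equilibrium, the benefit split depends on the relative slopes, which at a point are proportional to the elasticities.
Buyer share = εs/(εs + |εd|) = 1.4/(1.4 + 1.1) = 0.56; seller share = |εd|/(εs + |εd|) = 0.44.
So producers capture 0.44 of the subsidy.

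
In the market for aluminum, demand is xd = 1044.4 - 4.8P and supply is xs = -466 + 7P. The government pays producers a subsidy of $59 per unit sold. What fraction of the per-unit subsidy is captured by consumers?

Consumer share = 35/59

Pre-subsidy: 1044.4 - 4.8P = -466 + 7P gives P* = 128, x* = 430.
With the subsidy, sellers receive Ps = Pb + 59 for each unit, where Pb is the price buyers pay.
Supply in terms of Pb becomes xs = -466 + 7(Pb + 59) = -53 + 7Pb. Setting this equal to demand: 1044.4 - 4.8Pb = -53 + 7Pb, so Pb = 93.
Sellers receive Ps = 93 + 59 = 152; x' = 1044.4 − 4.8·93 = 598.
Buyers' price falls by P* − Pb = 128 − 93 = 35; sellers' price rises by Ps − P* = 152 − 128 = 24.
So consumers capture 35/59 = 35/59 of each unit of subsidy.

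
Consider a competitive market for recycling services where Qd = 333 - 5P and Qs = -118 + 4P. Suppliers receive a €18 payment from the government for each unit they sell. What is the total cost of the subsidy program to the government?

Pre-subsidy: 333 - 5P = -118 + 4P gives P* = 451/9, Q* = 742/9.
With the subsidy, sellers receive Ps = Pb + 18 for each unit, where Pb is the price buyers pay.
Supply in terms of Pb becomes Qs = -118 + 4(Pb + 18) = -46 + 4Pb. Setting this equal to demand: 333 - 5Pb = -46 + 4Pb, so Pb = 379/9.
Sellers receive Ps = 379/9 + 18 = 541/9; Q' = 333 − 5·(379/9) = 1102/9.
Government outlay = subsidy × quantity = 18 × 1102/9 = 2204.

Government cost = €2204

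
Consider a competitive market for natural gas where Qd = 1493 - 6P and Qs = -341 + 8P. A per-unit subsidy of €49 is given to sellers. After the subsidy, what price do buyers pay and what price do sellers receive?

Buyers pay €103; sellers receive €152

Pre-subsidy: 1493 - 6P = -341 + 8P gives P* = 131, Q* = 707.
With the subsidy, sellers receive Ps = Pb + 49 for each unit, where Pb is the price buyers pay.
Supply in terms of Pb becomes Qs = -341 + 8(Pb + 49) = 51 + 8Pb. Setting this equal to demand: 1493 - 6Pb = 51 + 8Pb, so Pb = 103.
Sellers receive Ps = 103 + 49 = 152; Q' = 1493 − 6·103 = 875.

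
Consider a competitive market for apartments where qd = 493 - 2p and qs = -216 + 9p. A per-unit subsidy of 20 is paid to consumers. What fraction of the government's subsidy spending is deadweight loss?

DWL / government spending = 4/97

Pre-subsidy: 493 - 2p = -216 + 9p gives p* = 709/11, q* = 4005/11.
With the rebate, buyers effectively pay pb = ps − 20, where ps is the price sellers receive.
Demand in terms of ps becomes qd = 493 − 2(ps − 20) = 533 - 2ps. Setting this equal to supply: 533 - 2ps = -216 + 9ps, so ps = 749/11.
Buyers pay pb = 749/11 − 20 = 529/11; q' = -216 + 9·(749/11) = 4365/11.
ΔCS = ½(4005/11 + 4365/11)(709/11 − 529/11) = 753300/121; ΔPS = ½(4005/11 + 4365/11)(749/11 − 709/11) = 167400/121.
Government spending = 20 × 4365/11 = 87300/11.
DWL = ½ × 20 × (4365/11 − 4005/11) = 3600/11; fraction = (3600/11) / (87300/11) = 4/97.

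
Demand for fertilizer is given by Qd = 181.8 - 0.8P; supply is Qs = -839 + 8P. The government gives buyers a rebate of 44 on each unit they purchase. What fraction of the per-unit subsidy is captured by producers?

Pre-subsidy: 181.8 - 0.8P = -839 + 8P gives P* = 116, Q* = 89.
With the rebate, buyers effectively pay Pb = Ps − 44, where Ps is the price sellers receive.
Demand in terms of Ps becomes Qd = 181.8 − 0.8(Ps − 44) = 217 - 0.8Ps. Setting this equal to supply: 217 - 0.8Ps = -839 + 8Ps, so Ps = 120.
Buyers pay Pb = 120 − 44 = 76; Q' = -839 + 8·120 = 121.
Buyers' price falls by P* − Pb = 116 − 76 = 40; sellers' price rises by Ps − P* = 120 − 116 = 4.
So producers capture 4/44 = 1/11 of each unit of subsidy.

Producer share = 1/11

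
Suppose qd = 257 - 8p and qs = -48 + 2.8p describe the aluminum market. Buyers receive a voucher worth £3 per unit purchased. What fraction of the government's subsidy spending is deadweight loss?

Pre-subsidy: 257 - 8p = -48 + 2.8p gives p* = 1525/54, q* = 839/27.
With the rebate, buyers effectively pay pb = ps − 3, where ps is the price sellers receive.
Demand in terms of ps becomes qd = 257 − 8(ps − 3) = 281 - 8ps. Setting this equal to supply: 281 - 8ps = -48 + 2.8ps, so ps = 1645/54.
Buyers pay pb = 1645/54 − 3 = 1483/54; q' = -48 + 2.8·(1645/54) = 1007/27.
ΔCS = ½(839/27 + 1007/27)(1525/54 − 1483/54) = 6461/243; ΔPS = ½(839/27 + 1007/27)(1645/54 − 1525/54) = 18460/243.
Government spending = 3 × 1007/27 = 1007/9.
DWL = ½ × 3 × (1007/27 − 839/27) = 28/3; fraction = (28/3) / (1007/9) = 84/1007.

DWL / government spending = 84/1007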